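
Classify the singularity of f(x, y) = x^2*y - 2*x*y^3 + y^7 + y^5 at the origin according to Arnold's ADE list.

D_8

The Hessian of f at 0 is [[0, 0], [0, 0]] with rank 0, so corank 2. A Groebner basis of the Jacobian ideal J(f) in C{x,y} is {x^2*y^2 + x^2/7 - x*y^2/7, x^3 + x^2/7 - x*y^2/7, -x*y + y^3}; counting standard monomials gives mu = 8. Corank 2; j^3 = x^2*y has shape L^2 M (L != M), so D-series; mu = 8 gives D_8.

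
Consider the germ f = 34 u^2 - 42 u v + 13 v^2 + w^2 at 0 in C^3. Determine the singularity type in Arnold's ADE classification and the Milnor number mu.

The Hessian of f at 0 has rank 3. Corank 0: nondegenerate Morse point, so A_1.

Type A_1, Milnor number mu = 1.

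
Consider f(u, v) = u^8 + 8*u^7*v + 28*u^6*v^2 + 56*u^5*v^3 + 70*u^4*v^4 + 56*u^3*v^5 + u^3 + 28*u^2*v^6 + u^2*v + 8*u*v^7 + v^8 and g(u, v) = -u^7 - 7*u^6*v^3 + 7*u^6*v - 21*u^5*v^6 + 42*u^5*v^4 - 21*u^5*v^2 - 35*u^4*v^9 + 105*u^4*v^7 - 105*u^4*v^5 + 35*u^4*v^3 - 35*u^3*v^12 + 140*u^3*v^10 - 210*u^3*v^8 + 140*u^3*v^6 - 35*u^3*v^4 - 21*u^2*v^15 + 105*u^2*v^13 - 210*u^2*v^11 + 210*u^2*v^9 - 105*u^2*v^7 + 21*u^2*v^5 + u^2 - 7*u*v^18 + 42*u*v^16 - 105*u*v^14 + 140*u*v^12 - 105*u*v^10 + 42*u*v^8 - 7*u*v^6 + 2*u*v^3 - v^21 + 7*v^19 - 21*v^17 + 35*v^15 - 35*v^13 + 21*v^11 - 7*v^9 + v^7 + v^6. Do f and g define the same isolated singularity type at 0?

No.

The Hessian of f at 0 is [[0, 0], [0, 0]] with rank 0, so corank 2. A Groebner basis of the Jacobian ideal J(f) in C{u,v} is {-u*v/8 + v^7, u*v^2, u^2 + u*v}; counting standard monomials gives mu = 9. Corank 2; j^3 = u^2*(u + v) has shape L^2 M (L != M), so D-series; mu = 9 gives D_9. The Hessian of g at 0 is [[2, 0], [0, 0]] with rank 1, so corank 1. A Groebner basis of the Jacobian ideal J(g) in C{u,v} is {u + v^3, u^2}; counting standard monomials gives mu = 6. Corank 1: A-series; mu = 6 gives A_6. f is D_9 but g is A_6, hence not right-equivalent.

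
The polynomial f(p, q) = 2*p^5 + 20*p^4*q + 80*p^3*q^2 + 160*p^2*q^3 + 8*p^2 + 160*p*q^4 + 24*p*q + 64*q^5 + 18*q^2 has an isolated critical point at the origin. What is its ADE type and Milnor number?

Type A_{4}, Milnor number mu = 4.

The Hessian of f at 0 is [[16, 24], [24, 36]] with rank 1, so corank 1. A Groebner basis of the Jacobian ideal J(f) in C{p,q} is {q^4, p + 3*q/2}; counting standard monomials gives mu = 4. Corank 1: A-series; mu = 4 gives A_4.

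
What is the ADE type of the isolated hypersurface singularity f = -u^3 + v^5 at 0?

The Hessian of f at 0 is [[0, 0], [0, 0]] with rank 0, so corank 2. A Groebner basis of the Jacobian ideal J(f) in C{u,v} is {v^4, u^2}; counting standard monomials gives mu = 8. Corank 2; j^3 = -u^3 is a perfect cube, so E-series; the 5-jet and mu = 8 give E_8.

E_{8}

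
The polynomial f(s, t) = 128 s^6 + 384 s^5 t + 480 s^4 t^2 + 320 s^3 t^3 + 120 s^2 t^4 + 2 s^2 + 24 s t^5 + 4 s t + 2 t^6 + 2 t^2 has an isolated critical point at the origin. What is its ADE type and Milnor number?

The Hessian of f at 0 is [[4, 4], [4, 4]] with rank 1, so corank 1. A Groebner basis of the Jacobian ideal J(f) in C{s,t} is {t^5, s + t}; counting standard monomials gives mu = 5. Corank 1: A-series; mu = 5 gives A_5.

Type A_5, Milnor number mu = 5.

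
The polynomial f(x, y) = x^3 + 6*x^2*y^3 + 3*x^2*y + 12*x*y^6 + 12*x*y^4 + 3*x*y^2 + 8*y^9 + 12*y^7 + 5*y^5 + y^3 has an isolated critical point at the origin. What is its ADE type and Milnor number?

Type E_8, Milnor number mu = 8.

The Hessian of f at 0 has rank 0. Corank 2; j^3 = (x + y)^3 is a perfect cube, so E-series; the 5-jet and mu = 8 give E_8.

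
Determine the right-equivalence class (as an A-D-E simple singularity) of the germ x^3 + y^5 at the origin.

The Hessian of f at 0 has rank 0. Corank 2; j^3 = x^3 is a perfect cube, so E-series; the 5-jet and mu = 8 give E_8.

E8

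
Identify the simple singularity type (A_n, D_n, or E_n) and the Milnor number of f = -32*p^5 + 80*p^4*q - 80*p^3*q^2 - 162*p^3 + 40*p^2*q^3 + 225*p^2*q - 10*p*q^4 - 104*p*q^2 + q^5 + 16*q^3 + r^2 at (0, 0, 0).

The Hessian of f at 0 is [[0, 0, 0], [0, 0, 0], [0, 0, 2]] with rank 1, so corank 2. A Groebner basis of the Jacobian ideal J(f) in C{p,q,r} is {59049*p*q/10 + q^4 - 13122*q^2/5, p*q^2 - 4*q^3/9, p^2 - 17*p*q/18 + 2*q^2/9, r}; counting standard monomials gives mu = 6. Corank 2; j^3 = -(2*p - q)*(9*p - 4*q)^2 has shape L^2 M (L != M), so D-series; mu = 6 gives D_6.

Type D6, Milnor number mu = 6.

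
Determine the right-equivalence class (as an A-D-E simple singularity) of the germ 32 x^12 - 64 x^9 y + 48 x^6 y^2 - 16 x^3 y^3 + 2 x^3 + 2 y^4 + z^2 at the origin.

The Hessian of f at 0 is [[0, 0, 0], [0, 0, 0], [0, 0, 2]] with rank 1, so corank 2. A Groebner basis of the Jacobian ideal J(f) in C{x,y,z} is {y^3, x^2, z}; counting standard monomials gives mu = 6. Corank 2; j^3 = 2*x^3 is a perfect cube, so E-series; the 4-jet and mu = 6 give E_6.

E_{6}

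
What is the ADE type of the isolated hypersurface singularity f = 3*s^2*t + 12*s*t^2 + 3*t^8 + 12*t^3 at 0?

D_9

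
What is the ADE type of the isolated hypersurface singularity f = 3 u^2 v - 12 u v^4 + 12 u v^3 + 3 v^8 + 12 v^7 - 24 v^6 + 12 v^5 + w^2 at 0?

The Hessian of f at 0 has rank 1. Corank 2; j^3 = 3*u^2*v has shape L^2 M (L != M), so D-series; mu = 9 gives D_9.

D_9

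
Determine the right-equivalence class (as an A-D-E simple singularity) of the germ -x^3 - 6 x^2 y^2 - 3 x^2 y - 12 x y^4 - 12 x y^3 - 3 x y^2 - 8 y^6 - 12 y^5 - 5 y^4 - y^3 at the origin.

The Hessian of f at 0 is [[0, 0], [0, 0]] with rank 0, so corank 2. A Groebner basis of the Jacobian ideal J(f) in C{x,y} is {x^3 + 3*x^2/4 + 3*x*y/2 + 3*y^2/4, x^2*y - x^2/2 - x*y - y^2/2, x^2/4 + x*y^2 + x*y/2 + y^2/4, y^3}; counting standard monomials gives mu = 6. Corank 2; j^3 = -(x + y)^3 is a perfect cube, so E-series; the 4-jet and mu = 6 give E_6.

E6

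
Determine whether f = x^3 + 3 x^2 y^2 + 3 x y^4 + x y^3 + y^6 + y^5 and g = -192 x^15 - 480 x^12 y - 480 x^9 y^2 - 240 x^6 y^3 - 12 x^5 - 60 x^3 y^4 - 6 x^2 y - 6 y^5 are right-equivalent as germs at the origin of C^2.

No.

The Hessian of f at 0 has rank 0. Corank 2; j^3 = x^3 is a perfect cube, so E-series; the 4-jet and mu = 7 give E_7. The Hessian of g at 0 has rank 0. Corank 2; j^3 = -6*x^2*y has shape L^2 M (L != M), so D-series; mu = 6 gives D_6. f is E_7 but g is D_6, hence not right-equivalent.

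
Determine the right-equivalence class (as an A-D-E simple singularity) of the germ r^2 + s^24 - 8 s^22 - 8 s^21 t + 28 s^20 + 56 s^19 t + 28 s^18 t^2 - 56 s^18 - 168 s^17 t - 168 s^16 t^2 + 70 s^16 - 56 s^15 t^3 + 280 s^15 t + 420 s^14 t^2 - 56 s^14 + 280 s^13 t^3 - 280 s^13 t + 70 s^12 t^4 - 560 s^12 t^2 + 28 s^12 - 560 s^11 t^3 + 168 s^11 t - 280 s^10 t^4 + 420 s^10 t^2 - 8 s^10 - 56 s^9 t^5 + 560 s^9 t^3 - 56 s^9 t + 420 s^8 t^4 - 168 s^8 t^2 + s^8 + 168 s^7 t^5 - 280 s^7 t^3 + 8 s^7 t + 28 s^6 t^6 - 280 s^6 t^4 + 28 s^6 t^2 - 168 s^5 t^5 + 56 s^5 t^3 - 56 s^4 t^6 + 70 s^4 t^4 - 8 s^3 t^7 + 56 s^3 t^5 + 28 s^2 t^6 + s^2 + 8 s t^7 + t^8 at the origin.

The Hessian of f at 0 has rank 2. Corank 1: A-series; mu = 7 gives A_7.

A7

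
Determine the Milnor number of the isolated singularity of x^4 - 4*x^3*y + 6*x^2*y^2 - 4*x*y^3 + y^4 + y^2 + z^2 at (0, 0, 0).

The Hessian of f at 0 is [[0, 0, 0], [0, 2, 0], [0, 0, 2]] with rank 2, so corank 1. A Groebner basis of the Jacobian ideal J(f) in C{x,y,z} is {x^3, y, z}; counting standard monomials gives mu = 3. Corank 1: A-series; mu = 3 gives A_3.

3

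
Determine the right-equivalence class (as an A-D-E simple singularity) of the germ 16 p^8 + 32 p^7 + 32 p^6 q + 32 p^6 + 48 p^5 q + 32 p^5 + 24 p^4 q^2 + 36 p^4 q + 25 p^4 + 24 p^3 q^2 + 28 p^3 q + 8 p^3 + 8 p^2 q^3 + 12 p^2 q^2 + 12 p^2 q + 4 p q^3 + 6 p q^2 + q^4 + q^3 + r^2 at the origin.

E_6

The Hessian of f at 0 is [[0, 0, 0], [0, 0, 0], [0, 0, 2]] with rank 1, so corank 2. A Groebner basis of the Jacobian ideal J(f) in C{p,q,r} is {p^3 + 3*p^2 + 3*p*q + 3*q^2/4, p^2*q - 5*p^2 - 5*p*q - 5*q^2/4, 8*p^2 + p*q^2 + 8*p*q + 2*q^2, -12*p^2 - 12*p*q + q^3 - 3*q^2, r}; counting standard monomials gives mu = 6. Corank 2; j^3 = (2*p + q)^3 is a perfect cube, so E-series; the 4-jet and mu = 6 give E_6.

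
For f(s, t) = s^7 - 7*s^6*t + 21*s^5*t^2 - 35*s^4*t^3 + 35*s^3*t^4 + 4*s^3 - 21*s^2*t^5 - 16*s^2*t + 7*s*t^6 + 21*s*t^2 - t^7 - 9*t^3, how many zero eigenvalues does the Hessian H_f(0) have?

2

The Hessian at 0 is [[0, 0], [0, 0]] of rank 0; hence corank 2.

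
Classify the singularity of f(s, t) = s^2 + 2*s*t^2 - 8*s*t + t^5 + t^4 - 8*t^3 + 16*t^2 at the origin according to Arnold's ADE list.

The Hessian of f at 0 is [[2, -8], [-8, 32]] with rank 1, so corank 1. A Groebner basis of the Jacobian ideal J(f) in C{s,t} is {s^2 - 8*s*t - 16*s + 64*t, s + t^2 - 4*t}; counting standard monomials gives mu = 4. Corank 1: A-series; mu = 4 gives A_4.

A4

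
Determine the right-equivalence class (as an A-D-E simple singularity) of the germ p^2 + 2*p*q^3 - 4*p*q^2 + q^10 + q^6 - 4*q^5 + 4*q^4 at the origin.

A9

The Hessian of f at 0 has rank 1. Corank 1: A-series; mu = 9 gives A_9.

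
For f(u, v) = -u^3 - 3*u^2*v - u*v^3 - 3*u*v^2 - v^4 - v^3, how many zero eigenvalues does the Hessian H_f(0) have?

Hessian at 0 has rank 0.

2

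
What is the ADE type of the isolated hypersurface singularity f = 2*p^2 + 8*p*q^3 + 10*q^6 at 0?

A_{5}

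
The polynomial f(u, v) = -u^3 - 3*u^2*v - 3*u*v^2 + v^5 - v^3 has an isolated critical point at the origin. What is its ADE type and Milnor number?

Type E8, Milnor number mu = 8.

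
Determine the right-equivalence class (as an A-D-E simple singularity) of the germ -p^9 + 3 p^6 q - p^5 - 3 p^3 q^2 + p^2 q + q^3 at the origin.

D4

The Hessian of f at 0 is [[0, 0], [0, 0]] with rank 0, so corank 2. A Groebner basis of the Jacobian ideal J(f) in C{p,q} is {q^3, p^2 + 3*q^2, p*q}; counting standard monomials gives mu = 4. Corank 2; j^3 = q*(p^2 + q^2) splits into three distinct lines over C (the quadratic factor has nonzero discriminant), so D_4.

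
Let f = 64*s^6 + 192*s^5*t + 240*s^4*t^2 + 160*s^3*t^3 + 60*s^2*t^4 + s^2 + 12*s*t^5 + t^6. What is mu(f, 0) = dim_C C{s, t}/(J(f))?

The Hessian of f at 0 is [[2, 0], [0, 0]] with rank 1, so corank 1. A Groebner basis of the Jacobian ideal J(f) in C{s,t} is {t^5, s}; counting standard monomials gives mu = 5. Corank 1: A-series; mu = 5 gives A_5.

5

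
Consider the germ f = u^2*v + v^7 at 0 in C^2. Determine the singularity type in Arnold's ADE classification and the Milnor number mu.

The Hessian of f at 0 has rank 0. Corank 2; j^3 = u^2*v has shape L^2 M (L != M), so D-series; mu = 8 gives D_8.

Type D8, Milnor number mu = 8.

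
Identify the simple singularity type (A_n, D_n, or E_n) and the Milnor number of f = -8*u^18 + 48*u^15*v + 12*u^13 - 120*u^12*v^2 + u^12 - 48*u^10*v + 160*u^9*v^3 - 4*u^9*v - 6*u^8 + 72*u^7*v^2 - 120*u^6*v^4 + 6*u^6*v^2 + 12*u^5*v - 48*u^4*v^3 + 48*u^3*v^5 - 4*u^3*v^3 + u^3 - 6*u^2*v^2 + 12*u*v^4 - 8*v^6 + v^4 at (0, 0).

The Hessian of f at 0 has rank 0. Corank 2; j^3 = u^3 is a perfect cube, so E-series; the 4-jet and mu = 6 give E_6.

Type E_{6}, Milnor number mu = 6.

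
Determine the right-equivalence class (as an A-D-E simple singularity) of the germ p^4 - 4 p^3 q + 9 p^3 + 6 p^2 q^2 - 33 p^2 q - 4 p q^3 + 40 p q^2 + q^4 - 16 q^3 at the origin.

D_{5}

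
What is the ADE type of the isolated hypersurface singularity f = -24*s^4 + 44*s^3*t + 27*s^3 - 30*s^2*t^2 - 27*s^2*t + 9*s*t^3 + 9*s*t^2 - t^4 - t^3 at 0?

The Hessian of f at 0 is [[0, 0], [0, 0]] with rank 0, so corank 2. A Groebner basis of the Jacobian ideal J(f) in C{s,t} is {19683*s^2/4 - 6561*s*t/2 + t^4 + 27*t^3/4 + 2187*t^2/4, s^3 - 135*s^2/4 + 45*s*t/2 - t^3/12 - 15*t^2/4, s^2*t - 243*s^2/4 + 81*s*t/2 - 7*t^3/36 - 27*t^2/4, -81*s^2 + s*t^2 + 54*s*t - 4*t^3/9 - 9*t^2}; counting standard monomials gives mu = 7. Corank 2; j^3 = (3*s - t)^3 is a perfect cube, so E-series; the 4-jet and mu = 7 give E_7.

E_7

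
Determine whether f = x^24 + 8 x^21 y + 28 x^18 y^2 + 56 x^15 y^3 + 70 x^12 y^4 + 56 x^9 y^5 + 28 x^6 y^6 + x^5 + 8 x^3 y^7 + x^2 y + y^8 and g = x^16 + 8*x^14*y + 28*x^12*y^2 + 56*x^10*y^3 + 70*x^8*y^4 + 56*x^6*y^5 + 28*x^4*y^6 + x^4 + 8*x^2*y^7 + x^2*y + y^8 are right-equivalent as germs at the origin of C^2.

The Hessian of f at 0 is [[0, 0], [0, 0]] with rank 0, so corank 2. A Groebner basis of the Jacobian ideal J(f) in C{x,y} is {x^2/8 + y^7, x^3, x*y}; counting standard monomials gives mu = 9. Corank 2; j^3 = x^2*y has shape L^2 M (L != M), so D-series; mu = 9 gives D_9. The Hessian of g at 0 is [[0, 0], [0, 0]] with rank 0, so corank 2. A Groebner basis of the Jacobian ideal J(g) in C{x,y} is {x^2/8 + y^7, x^3, x*y}; counting standard monomials gives mu = 9. Corank 2; j^3 = x^2*y has shape L^2 M (L != M), so D-series; mu = 9 gives D_9. Both have type D_9, hence right-equivalent.

Yes.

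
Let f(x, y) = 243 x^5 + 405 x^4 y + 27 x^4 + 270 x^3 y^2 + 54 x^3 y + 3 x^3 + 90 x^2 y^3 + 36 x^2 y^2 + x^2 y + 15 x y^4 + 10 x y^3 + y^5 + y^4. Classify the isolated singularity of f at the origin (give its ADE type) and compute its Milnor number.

Type D5, Milnor number mu = 5.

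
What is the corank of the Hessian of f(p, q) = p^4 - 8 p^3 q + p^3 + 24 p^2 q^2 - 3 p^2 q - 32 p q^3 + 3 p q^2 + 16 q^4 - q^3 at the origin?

Hessian at 0 has rank 0.

2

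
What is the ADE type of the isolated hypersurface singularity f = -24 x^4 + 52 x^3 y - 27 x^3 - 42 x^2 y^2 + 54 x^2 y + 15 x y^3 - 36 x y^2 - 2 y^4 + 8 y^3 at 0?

E_7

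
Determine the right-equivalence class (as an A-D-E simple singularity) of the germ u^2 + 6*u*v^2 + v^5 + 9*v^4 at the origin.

A_{4}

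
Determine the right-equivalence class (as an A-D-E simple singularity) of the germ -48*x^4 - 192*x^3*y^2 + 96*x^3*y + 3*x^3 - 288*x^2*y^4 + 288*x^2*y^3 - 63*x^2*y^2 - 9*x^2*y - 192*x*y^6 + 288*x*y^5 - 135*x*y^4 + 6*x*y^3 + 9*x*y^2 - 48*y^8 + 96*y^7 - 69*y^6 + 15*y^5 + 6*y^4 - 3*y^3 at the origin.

E6

The Hessian of f at 0 has rank 0. Corank 2; j^3 = 3*(x - y)^3 is a perfect cube, so E-series; the 4-jet and mu = 6 give E_6.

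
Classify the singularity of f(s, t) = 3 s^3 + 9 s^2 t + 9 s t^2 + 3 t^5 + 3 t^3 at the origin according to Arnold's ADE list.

E_{8}

The Hessian of f at 0 has rank 0. Corank 2; j^3 = 3*(s + t)^3 is a perfect cube, so E-series; the 5-jet and mu = 8 give E_8.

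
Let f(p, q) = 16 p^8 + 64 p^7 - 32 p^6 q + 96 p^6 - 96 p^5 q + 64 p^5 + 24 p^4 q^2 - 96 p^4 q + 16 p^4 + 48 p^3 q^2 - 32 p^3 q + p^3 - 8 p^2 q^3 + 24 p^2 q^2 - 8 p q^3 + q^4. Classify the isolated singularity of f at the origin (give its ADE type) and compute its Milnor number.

Type E_{6}, Milnor number mu = 6.

The Hessian of f at 0 has rank 0. Corank 2; j^3 = p^3 is a perfect cube, so E-series; the 4-jet and mu = 6 give E_6.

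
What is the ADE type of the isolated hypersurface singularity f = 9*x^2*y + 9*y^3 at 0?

The Hessian of f at 0 is [[0, 0], [0, 0]] with rank 0, so corank 2. A Groebner basis of the Jacobian ideal J(f) in C{x,y} is {y^3, x^2 + 3*y^2, x*y}; counting standard monomials gives mu = 4. Corank 2; j^3 = 9*y*(x^2 + y^2) splits into three distinct lines over C (the quadratic factor has nonzero discriminant), so D_4.

D4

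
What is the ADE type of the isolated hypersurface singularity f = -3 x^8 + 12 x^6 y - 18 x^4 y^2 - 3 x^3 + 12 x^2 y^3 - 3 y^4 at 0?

E6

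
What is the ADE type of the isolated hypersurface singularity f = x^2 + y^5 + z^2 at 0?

A_4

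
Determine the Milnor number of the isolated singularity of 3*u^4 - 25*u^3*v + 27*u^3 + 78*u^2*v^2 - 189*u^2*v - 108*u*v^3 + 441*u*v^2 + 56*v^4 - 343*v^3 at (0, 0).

7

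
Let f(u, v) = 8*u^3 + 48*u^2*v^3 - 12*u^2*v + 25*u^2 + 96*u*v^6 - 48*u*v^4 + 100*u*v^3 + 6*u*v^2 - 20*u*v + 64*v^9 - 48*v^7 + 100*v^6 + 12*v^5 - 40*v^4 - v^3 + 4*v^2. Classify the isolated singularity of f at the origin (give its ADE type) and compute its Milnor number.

Type A2, Milnor number mu = 2.

The Hessian of f at 0 is [[50, -20], [-20, 8]] with rank 1, so corank 1. A Groebner basis of the Jacobian ideal J(f) in C{u,v} is {v^2, u - 2*v/5}; counting standard monomials gives mu = 2. Corank 1: A-series; mu = 2 gives A_2.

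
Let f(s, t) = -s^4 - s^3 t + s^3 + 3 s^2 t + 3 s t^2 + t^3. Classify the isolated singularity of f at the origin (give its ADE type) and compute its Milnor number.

Type E_7, Milnor number mu = 7.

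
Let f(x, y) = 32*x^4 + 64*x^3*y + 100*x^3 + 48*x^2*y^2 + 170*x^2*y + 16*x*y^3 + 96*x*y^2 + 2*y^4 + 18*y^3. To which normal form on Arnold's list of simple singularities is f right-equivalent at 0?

D5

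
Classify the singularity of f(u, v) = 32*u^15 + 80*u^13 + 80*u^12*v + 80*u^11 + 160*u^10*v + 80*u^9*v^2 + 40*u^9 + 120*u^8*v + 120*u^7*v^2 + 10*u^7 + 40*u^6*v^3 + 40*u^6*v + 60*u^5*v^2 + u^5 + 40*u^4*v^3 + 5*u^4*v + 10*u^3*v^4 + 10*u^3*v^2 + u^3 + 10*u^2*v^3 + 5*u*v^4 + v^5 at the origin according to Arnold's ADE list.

E8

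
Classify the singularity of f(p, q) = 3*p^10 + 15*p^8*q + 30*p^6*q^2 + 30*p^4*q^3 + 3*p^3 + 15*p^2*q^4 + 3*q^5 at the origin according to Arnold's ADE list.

E_{8}

The Hessian of f at 0 is [[0, 0], [0, 0]] with rank 0, so corank 2. A Groebner basis of the Jacobian ideal J(f) in C{p,q} is {q^4, p^2}; counting standard monomials gives mu = 8. Corank 2; j^3 = 3*p^3 is a perfect cube, so E-series; the 5-jet and mu = 8 give E_8.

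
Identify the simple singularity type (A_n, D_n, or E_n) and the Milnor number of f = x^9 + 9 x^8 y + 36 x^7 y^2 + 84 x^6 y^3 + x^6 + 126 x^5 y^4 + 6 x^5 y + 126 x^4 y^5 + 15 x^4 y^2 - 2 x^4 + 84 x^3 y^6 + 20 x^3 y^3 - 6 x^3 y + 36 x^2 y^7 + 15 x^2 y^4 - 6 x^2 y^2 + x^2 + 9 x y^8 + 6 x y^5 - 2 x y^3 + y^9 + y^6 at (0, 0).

Type A_8, Milnor number mu = 8.

The Hessian of f at 0 has rank 1. Corank 1: A-series; mu = 8 gives A_8.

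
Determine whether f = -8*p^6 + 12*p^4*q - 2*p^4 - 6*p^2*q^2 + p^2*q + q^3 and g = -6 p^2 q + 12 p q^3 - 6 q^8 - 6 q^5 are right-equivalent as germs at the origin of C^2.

No.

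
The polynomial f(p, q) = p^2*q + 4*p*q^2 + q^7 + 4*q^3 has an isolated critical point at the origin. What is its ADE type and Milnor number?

Type D8, Milnor number mu = 8.

The Hessian of f at 0 has rank 0. Corank 2; j^3 = q*(p + 2*q)^2 has shape L^2 M (L != M), so D-series; mu = 8 gives D_8.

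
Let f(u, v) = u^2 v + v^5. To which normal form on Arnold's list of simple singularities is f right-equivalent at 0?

D6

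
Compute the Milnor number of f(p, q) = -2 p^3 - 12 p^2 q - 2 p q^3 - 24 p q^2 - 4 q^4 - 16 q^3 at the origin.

The Hessian of f at 0 has rank 0. Corank 2; j^3 = -2*(p + 2*q)^3 is a perfect cube, so E-series; the 4-jet and mu = 7 give E_7.

7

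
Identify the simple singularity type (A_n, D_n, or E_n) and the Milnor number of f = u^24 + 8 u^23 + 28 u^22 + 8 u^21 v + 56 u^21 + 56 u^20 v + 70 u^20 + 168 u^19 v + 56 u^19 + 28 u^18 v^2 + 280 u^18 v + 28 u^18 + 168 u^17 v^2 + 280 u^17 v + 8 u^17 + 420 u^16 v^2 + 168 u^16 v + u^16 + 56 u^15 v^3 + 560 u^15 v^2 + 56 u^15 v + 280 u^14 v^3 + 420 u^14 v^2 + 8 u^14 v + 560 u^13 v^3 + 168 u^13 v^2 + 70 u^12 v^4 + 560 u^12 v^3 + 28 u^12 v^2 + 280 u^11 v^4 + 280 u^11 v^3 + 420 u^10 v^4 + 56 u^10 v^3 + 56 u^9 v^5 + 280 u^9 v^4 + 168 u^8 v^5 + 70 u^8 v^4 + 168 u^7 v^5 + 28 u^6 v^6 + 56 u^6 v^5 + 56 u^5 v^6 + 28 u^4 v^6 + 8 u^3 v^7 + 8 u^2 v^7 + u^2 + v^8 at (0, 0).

Type A_{7}, Milnor number mu = 7.

The Hessian of f at 0 is [[2, 0], [0, 0]] with rank 1, so corank 1. A Groebner basis of the Jacobian ideal J(f) in C{u,v} is {v^7, u}; counting standard monomials gives mu = 7. Corank 1: A-series; mu = 7 gives A_7.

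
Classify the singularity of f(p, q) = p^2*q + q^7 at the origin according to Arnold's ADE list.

The Hessian of f at 0 has rank 0. Corank 2; j^3 = p^2*q has shape L^2 M (L != M), so D-series; mu = 8 gives D_8.

D_8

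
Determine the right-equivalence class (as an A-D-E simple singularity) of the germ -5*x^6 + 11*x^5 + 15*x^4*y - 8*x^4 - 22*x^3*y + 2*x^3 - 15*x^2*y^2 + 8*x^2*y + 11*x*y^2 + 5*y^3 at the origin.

The Hessian of f at 0 is [[0, 0], [0, 0]] with rank 0, so corank 2. A Groebner basis of the Jacobian ideal J(f) in C{x,y} is {y^3, x^2 + y^2/2, x*y + y^2/2}; counting standard monomials gives mu = 4. Corank 2; j^3 = (x + y)*(2*x^2 + 6*x*y + 5*y^2) splits into three distinct lines over C (the quadratic factor has nonzero discriminant), so D_4.

D_4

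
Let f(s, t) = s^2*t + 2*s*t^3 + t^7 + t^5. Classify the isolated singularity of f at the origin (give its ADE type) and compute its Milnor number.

The Hessian of f at 0 is [[0, 0], [0, 0]] with rank 0, so corank 2. A Groebner basis of the Jacobian ideal J(f) in C{s,t} is {s^2*t^2 + s^2/7 + s*t^2/7, s^3 - s^2/7 - s*t^2/7, s*t + t^3}; counting standard monomials gives mu = 8. Corank 2; j^3 = s^2*t has shape L^2 M (L != M), so D-series; mu = 8 gives D_8.

Type D_{8}, Milnor number mu = 8.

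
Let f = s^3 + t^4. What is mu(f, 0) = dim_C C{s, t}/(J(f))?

The Hessian of f at 0 has rank 0. Corank 2; j^3 = s^3 is a perfect cube, so E-series; the 4-jet and mu = 6 give E_6.

6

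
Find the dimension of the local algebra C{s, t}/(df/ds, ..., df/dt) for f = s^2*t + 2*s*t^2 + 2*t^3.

4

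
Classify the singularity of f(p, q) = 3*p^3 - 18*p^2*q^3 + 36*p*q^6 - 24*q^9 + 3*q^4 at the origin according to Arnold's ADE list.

E_{6}

The Hessian of f at 0 is [[0, 0], [0, 0]] with rank 0, so corank 2. A Groebner basis of the Jacobian ideal J(f) in C{p,q} is {q^3, p^2}; counting standard monomials gives mu = 6. Corank 2; j^3 = 3*p^3 is a perfect cube, so E-series; the 4-jet and mu = 6 give E_6.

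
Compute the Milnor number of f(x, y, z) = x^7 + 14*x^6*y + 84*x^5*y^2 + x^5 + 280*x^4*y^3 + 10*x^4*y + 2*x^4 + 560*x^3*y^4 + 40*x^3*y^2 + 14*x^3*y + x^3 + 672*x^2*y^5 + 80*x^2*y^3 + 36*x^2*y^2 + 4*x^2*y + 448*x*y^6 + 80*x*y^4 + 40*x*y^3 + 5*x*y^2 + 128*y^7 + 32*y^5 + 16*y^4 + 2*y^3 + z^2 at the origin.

8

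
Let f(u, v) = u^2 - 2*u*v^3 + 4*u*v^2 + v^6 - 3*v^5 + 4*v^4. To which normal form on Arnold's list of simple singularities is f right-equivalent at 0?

A_4

The Hessian of f at 0 is [[2, 0], [0, 0]] with rank 1, so corank 1. A Groebner basis of the Jacobian ideal J(f) in C{u,v} is {-u + v^3 - 2*v^2, u^2, u*v + 2*u + 4*v^2}; counting standard monomials gives mu = 4. Corank 1: A-series; mu = 4 gives A_4.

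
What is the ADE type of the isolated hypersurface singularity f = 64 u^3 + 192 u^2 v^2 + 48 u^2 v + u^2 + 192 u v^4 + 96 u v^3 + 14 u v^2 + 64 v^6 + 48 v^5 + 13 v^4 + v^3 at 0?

A_2

The Hessian of f at 0 is [[2, 0], [0, 0]] with rank 1, so corank 1. A Groebner basis of the Jacobian ideal J(f) in C{u,v} is {v^2, u}; counting standard monomials gives mu = 2. Corank 1: A-series; mu = 2 gives A_2.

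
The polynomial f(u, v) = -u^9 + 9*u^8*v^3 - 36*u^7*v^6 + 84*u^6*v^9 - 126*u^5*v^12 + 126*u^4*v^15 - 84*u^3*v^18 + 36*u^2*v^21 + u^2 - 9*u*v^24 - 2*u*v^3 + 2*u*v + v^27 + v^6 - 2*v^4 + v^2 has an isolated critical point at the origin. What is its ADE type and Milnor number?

Type A8, Milnor number mu = 8.

The Hessian of f at 0 is [[2, 2], [2, 2]] with rank 1, so corank 1. A Groebner basis of the Jacobian ideal J(f) in C{u,v} is {u^2*v^2 + 2*u^2 + 3*u*v + v^2, u^3 + 3*u^2*v + 3*u*v^2 + u + v, -u + v^3 - v}; counting standard monomials gives mu = 8. Corank 1: A-series; mu = 8 gives A_8.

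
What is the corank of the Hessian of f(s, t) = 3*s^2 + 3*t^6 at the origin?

1

The Hessian at 0 is [[6, 0], [0, 0]] of rank 1; hence corank 1.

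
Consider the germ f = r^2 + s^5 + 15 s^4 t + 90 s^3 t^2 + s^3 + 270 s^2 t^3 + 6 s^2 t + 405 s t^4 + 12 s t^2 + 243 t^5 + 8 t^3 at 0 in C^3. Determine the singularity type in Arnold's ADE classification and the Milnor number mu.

Type E_{8}, Milnor number mu = 8.

The Hessian of f at 0 is [[0, 0, 0], [0, 0, 0], [0, 0, 2]] with rank 1, so corank 2. A Groebner basis of the Jacobian ideal J(f) in C{s,t,r} is {t^5, s*t^3 + 9*t^4/4, s^2 + 4*s*t + 4*t^2, r}; counting standard monomials gives mu = 8. Corank 2; j^3 = (s + 2*t)^3 is a perfect cube, so E-series; the 5-jet and mu = 8 give E_8.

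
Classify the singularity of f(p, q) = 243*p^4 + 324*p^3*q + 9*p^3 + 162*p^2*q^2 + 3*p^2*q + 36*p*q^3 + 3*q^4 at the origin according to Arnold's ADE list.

The Hessian of f at 0 is [[0, 0], [0, 0]] with rank 0, so corank 2. A Groebner basis of the Jacobian ideal J(f) in C{p,q} is {p*q^2, -p*q/12 + q^3, p^2 + p*q/3}; counting standard monomials gives mu = 5. Corank 2; j^3 = 3*p^2*(3*p + q) has shape L^2 M (L != M), so D-series; mu = 5 gives D_5.

D_{5}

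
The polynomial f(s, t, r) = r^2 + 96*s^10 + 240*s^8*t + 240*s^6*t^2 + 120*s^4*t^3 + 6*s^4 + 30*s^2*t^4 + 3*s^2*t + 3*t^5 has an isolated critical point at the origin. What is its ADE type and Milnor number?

The Hessian of f at 0 has rank 1. Corank 2; j^3 = 3*s^2*t has shape L^2 M (L != M), so D-series; mu = 6 gives D_6.

Type D_6, Milnor number mu = 6.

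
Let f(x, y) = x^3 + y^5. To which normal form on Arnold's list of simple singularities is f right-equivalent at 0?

E_8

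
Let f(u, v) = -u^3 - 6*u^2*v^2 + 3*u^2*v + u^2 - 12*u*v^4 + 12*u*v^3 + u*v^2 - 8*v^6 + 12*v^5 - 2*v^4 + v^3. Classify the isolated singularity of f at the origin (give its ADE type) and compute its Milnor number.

The Hessian of f at 0 has rank 1. Corank 1: A-series; mu = 2 gives A_2.

Type A_{2}, Milnor number mu = 2.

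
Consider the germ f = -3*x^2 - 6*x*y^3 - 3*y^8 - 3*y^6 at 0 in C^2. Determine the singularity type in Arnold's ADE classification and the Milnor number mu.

Type A_7, Milnor number mu = 7.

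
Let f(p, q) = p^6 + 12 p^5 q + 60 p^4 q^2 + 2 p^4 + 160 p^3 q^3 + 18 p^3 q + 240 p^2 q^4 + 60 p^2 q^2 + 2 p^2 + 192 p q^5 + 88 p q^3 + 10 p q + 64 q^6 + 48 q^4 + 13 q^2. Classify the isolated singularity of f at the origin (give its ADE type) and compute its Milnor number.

The Hessian of f at 0 has rank 2. Corank 0: nondegenerate Morse point, so A_1.

Type A_{1}, Milnor number mu = 1.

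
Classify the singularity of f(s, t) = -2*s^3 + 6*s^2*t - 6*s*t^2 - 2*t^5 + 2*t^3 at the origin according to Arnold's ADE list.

E_8

The Hessian of f at 0 has rank 0. Corank 2; j^3 = -2*(s - t)^3 is a perfect cube, so E-series; the 5-jet and mu = 8 give E_8.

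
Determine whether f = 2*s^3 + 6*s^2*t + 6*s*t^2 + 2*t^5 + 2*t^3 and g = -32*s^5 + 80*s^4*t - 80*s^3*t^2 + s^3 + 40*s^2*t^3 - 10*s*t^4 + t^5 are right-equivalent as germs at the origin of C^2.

Yes.

The Hessian of f at 0 has rank 0. Corank 2; j^3 = 2*(s + t)^3 is a perfect cube, so E-series; the 5-jet and mu = 8 give E_8. The Hessian of g at 0 has rank 0. Corank 2; j^3 = s^3 is a perfect cube, so E-series; the 5-jet and mu = 8 give E_8. Both have type E_8, hence right-equivalent.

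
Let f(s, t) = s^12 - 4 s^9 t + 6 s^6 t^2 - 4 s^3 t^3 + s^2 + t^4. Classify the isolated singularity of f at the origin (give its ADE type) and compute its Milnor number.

Type A3, Milnor number mu = 3.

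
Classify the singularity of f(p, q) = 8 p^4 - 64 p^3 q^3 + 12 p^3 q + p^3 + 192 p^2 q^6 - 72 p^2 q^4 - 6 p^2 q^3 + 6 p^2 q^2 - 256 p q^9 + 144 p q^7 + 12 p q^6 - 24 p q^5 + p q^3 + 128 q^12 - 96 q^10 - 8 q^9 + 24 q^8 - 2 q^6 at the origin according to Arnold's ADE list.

E7

The Hessian of f at 0 has rank 0. Corank 2; j^3 = p^3 is a perfect cube, so E-series; the 4-jet and mu = 7 give E_7.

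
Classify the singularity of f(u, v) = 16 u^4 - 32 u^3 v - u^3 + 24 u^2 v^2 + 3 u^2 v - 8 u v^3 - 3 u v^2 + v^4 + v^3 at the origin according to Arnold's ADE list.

The Hessian of f at 0 is [[0, 0], [0, 0]] with rank 0, so corank 2. A Groebner basis of the Jacobian ideal J(f) in C{u,v} is {v^4, u*v^2 - 5*v^3/6, u^2 - 2*u*v + v^2}; counting standard monomials gives mu = 6. Corank 2; j^3 = -(u - v)^3 is a perfect cube, so E-series; the 4-jet and mu = 6 give E_6.

E6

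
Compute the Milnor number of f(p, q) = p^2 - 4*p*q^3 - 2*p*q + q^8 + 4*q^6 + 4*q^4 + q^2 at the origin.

7

The Hessian of f at 0 has rank 1. Corank 1: A-series; mu = 7 gives A_7.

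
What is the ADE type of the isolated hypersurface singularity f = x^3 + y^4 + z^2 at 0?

E6

The Hessian of f at 0 is [[0, 0, 0], [0, 0, 0], [0, 0, 2]] with rank 1, so corank 2. A Groebner basis of the Jacobian ideal J(f) in C{x,y,z} is {y^3, x^2, z}; counting standard monomials gives mu = 6. Corank 2; j^3 = x^3 is a perfect cube, so E-series; the 4-jet and mu = 6 give E_6.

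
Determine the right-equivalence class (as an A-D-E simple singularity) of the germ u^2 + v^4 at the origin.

The Hessian of f at 0 is [[2, 0], [0, 0]] with rank 1, so corank 1. A Groebner basis of the Jacobian ideal J(f) in C{u,v} is {v^3, u}; counting standard monomials gives mu = 3. Corank 1: A-series; mu = 3 gives A_3.

A_{3}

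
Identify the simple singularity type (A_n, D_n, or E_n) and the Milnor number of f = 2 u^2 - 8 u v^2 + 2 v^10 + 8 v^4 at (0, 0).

Type A9, Milnor number mu = 9.

The Hessian of f at 0 has rank 1. Corank 1: A-series; mu = 9 gives A_9.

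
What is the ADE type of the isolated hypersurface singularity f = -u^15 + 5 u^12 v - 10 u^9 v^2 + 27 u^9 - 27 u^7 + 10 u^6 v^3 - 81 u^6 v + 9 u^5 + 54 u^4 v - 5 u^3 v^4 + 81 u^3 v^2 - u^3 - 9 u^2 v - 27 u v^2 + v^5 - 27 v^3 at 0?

E_8

The Hessian of f at 0 is [[0, 0], [0, 0]] with rank 0, so corank 2. A Groebner basis of the Jacobian ideal J(f) in C{u,v} is {u^2/162 + u*v^3 + u*v/27 + v^2/18, v^4, u^3 - 27*u*v^2 - 54*v^3, u^2*v + 6*u*v^2 + 9*v^3}; counting standard monomials gives mu = 8. Corank 2; j^3 = -(u + 3*v)^3 is a perfect cube, so E-series; the 5-jet and mu = 8 give E_8.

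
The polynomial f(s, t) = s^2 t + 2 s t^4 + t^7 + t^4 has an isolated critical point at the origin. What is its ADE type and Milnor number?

Type D_5, Milnor number mu = 5.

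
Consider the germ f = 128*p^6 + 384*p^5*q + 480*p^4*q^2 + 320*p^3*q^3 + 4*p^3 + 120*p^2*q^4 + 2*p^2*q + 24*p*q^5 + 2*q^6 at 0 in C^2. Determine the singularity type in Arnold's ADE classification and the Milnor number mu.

The Hessian of f at 0 has rank 0. Corank 2; j^3 = 2*p^2*(2*p + q) has shape L^2 M (L != M), so D-series; mu = 7 gives D_7.

Type D_7, Milnor number mu = 7.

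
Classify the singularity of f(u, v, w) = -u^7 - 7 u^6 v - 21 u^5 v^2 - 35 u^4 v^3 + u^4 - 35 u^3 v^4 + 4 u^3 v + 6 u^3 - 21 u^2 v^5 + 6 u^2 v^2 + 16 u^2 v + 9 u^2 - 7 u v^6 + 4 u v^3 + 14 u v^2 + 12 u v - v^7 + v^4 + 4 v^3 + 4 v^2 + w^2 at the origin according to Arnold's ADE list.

The Hessian of f at 0 has rank 2. Corank 1: A-series; mu = 6 gives A_6.

A6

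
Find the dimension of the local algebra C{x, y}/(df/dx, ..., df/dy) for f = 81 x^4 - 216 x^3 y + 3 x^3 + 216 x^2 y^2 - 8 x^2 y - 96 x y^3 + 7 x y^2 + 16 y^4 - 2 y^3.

5

The Hessian of f at 0 is [[0, 0], [0, 0]] with rank 0, so corank 2. A Groebner basis of the Jacobian ideal J(f) in C{x,y} is {x*y^2 - x*y/12 + y^2/12, -x*y/12 + y^3 + y^2/12, x^2 - 5*x*y/3 + 2*y^2/3}; counting standard monomials gives mu = 5. Corank 2; j^3 = (x - y)^2*(3*x - 2*y) has shape L^2 M (L != M), so D-series; mu = 5 gives D_5.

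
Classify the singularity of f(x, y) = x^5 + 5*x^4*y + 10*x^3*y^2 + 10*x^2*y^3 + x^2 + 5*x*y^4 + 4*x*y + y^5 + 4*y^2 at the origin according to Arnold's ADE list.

The Hessian of f at 0 is [[2, 4], [4, 8]] with rank 1, so corank 1. A Groebner basis of the Jacobian ideal J(f) in C{x,y} is {y^4, x + 2*y}; counting standard monomials gives mu = 4. Corank 1: A-series; mu = 4 gives A_4.

A4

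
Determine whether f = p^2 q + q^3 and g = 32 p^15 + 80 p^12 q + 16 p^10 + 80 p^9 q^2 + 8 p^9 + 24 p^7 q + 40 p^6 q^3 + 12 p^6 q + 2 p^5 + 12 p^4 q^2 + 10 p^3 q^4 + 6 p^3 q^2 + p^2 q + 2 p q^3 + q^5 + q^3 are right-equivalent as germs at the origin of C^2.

Yes.

The Hessian of f at 0 is [[0, 0], [0, 0]] with rank 0, so corank 2. A Groebner basis of the Jacobian ideal J(f) in C{p,q} is {q^3, p^2 + 3*q^2, p*q}; counting standard monomials gives mu = 4. Corank 2; j^3 = q*(p^2 + q^2) splits into three distinct lines over C (the quadratic factor has nonzero discriminant), so D_4. The Hessian of g at 0 is [[0, 0], [0, 0]] with rank 0, so corank 2. A Groebner basis of the Jacobian ideal J(g) in C{p,q} is {q^3, p^2 + 3*q^2, p*q}; counting standard monomials gives mu = 4. Corank 2; j^3 = q*(p^2 + q^2) splits into three distinct lines over C (the quadratic factor has nonzero discriminant), so D_4. Both have type D_4, hence right-equivalent.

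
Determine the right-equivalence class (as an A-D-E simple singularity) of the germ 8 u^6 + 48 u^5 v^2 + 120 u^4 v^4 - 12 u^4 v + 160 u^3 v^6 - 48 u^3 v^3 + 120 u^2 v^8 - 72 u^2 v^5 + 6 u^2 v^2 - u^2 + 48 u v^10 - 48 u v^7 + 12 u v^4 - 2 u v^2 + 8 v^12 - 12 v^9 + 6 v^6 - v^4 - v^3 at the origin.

A_2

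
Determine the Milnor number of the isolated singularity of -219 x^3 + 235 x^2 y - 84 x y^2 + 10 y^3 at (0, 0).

4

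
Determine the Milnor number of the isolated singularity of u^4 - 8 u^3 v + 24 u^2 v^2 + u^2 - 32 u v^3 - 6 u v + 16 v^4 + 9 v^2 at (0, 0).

3

The Hessian of f at 0 has rank 1. Corank 1: A-series; mu = 3 gives A_3.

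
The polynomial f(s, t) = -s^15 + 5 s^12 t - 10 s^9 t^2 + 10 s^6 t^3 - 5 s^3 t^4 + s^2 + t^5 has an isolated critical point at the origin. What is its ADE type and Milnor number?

Type A_{4}, Milnor number mu = 4.

The Hessian of f at 0 has rank 1. Corank 1: A-series; mu = 4 gives A_4.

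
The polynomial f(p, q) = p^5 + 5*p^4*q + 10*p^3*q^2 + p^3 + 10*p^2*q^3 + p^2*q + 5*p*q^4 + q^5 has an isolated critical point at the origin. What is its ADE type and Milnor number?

Type D_6, Milnor number mu = 6.

The Hessian of f at 0 has rank 0. Corank 2; j^3 = p^2*(p + q) has shape L^2 M (L != M), so D-series; mu = 6 gives D_6.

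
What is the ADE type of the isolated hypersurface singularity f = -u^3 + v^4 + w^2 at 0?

The Hessian of f at 0 has rank 1. Corank 2; j^3 = -u^3 is a perfect cube, so E-series; the 4-jet and mu = 6 give E_6.

E_6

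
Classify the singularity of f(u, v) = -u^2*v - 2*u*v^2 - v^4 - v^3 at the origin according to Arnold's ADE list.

D_5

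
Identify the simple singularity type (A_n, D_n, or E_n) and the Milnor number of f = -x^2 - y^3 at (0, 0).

Type A_2, Milnor number mu = 2.

The Hessian of f at 0 has rank 1. Corank 1: A-series; mu = 2 gives A_2.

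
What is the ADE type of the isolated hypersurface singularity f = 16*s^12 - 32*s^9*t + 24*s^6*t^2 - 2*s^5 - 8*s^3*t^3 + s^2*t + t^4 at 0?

The Hessian of f at 0 has rank 0. Corank 2; j^3 = s^2*t has shape L^2 M (L != M), so D-series; mu = 5 gives D_5.

D5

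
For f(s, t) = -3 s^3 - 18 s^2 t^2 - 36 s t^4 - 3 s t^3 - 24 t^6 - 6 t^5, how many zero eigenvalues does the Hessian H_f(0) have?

Hessian at 0 has rank 0.

2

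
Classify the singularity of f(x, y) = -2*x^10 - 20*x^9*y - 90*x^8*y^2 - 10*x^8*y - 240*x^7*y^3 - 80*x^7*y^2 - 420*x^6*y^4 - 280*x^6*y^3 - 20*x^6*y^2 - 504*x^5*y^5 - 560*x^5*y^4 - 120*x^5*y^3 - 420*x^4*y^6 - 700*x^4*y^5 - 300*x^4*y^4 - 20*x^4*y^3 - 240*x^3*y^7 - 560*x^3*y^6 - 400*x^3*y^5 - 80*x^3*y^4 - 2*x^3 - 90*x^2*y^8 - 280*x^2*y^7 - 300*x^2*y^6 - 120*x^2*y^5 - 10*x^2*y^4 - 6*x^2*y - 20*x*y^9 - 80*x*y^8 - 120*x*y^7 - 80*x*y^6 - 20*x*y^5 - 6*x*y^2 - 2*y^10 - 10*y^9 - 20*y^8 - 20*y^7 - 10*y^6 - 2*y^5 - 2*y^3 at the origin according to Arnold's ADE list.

E8

The Hessian of f at 0 has rank 0. Corank 2; j^3 = -2*(x + y)^3 is a perfect cube, so E-series; the 5-jet and mu = 8 give E_8.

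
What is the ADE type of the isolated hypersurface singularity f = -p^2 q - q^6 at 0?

The Hessian of f at 0 has rank 0. Corank 2; j^3 = -p^2*q has shape L^2 M (L != M), so D-series; mu = 7 gives D_7.

D_7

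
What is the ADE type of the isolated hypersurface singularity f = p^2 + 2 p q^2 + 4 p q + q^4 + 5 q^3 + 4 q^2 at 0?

A_{2}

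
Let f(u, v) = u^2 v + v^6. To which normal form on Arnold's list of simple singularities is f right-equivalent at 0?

D_7

The Hessian of f at 0 is [[0, 0], [0, 0]] with rank 0, so corank 2. A Groebner basis of the Jacobian ideal J(f) in C{u,v} is {u^2/6 + v^5, u^3, u*v}; counting standard monomials gives mu = 7. Corank 2; j^3 = u^2*v has shape L^2 M (L != M), so D-series; mu = 7 gives D_7.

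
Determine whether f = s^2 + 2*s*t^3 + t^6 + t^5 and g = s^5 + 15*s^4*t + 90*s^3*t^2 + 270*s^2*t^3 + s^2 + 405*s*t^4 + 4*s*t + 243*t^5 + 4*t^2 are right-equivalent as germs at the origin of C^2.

Yes.

The Hessian of f at 0 has rank 1. Corank 1: A-series; mu = 4 gives A_4. The Hessian of g at 0 has rank 1. Corank 1: A-series; mu = 4 gives A_4. Both have type A_4, hence right-equivalent.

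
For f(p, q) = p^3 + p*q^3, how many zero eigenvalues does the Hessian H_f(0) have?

The Hessian at 0 is [[0, 0], [0, 0]] of rank 0; hence corank 2.

2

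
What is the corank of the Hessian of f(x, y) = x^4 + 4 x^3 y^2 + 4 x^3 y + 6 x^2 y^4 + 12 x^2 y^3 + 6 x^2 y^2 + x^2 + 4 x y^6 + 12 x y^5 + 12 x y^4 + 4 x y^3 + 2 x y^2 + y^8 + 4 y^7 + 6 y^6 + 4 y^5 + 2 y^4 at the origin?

1

Hessian at 0 has rank 1.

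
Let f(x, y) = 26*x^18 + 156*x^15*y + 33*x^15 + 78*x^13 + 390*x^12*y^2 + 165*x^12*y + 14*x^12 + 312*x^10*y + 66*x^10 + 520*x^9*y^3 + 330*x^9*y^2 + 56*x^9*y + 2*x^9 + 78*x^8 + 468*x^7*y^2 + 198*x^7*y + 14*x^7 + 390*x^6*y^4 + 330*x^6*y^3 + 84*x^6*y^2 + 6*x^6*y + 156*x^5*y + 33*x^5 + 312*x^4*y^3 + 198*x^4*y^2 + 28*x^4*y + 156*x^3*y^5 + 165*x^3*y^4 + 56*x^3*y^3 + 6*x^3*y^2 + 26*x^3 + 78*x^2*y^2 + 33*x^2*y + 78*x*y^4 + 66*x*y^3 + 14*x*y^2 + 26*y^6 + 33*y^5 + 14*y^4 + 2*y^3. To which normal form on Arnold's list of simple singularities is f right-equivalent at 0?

D_4

The Hessian of f at 0 has rank 0. Corank 2; j^3 = (2*x + y)*(13*x^2 + 10*x*y + 2*y^2) splits into three distinct lines over C (the quadratic factor has nonzero discriminant), so D_4.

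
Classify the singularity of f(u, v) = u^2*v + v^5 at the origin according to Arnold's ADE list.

The Hessian of f at 0 is [[0, 0], [0, 0]] with rank 0, so corank 2. A Groebner basis of the Jacobian ideal J(f) in C{u,v} is {u^2/5 + v^4, u^3, u*v}; counting standard monomials gives mu = 6. Corank 2; j^3 = u^2*v has shape L^2 M (L != M), so D-series; mu = 6 gives D_6.

D6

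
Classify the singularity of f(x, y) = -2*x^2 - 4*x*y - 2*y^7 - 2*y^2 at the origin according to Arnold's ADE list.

The Hessian of f at 0 is [[-4, -4], [-4, -4]] with rank 1, so corank 1. A Groebner basis of the Jacobian ideal J(f) in C{x,y} is {y^6, x + y}; counting standard monomials gives mu = 6. Corank 1: A-series; mu = 6 gives A_6.

A_6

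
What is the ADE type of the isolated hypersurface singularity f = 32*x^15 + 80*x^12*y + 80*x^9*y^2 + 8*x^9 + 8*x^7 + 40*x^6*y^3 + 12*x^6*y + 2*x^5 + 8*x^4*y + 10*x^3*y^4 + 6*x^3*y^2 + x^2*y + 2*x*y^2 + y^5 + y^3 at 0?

D6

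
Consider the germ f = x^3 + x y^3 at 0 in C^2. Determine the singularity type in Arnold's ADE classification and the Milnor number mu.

Type E_7, Milnor number mu = 7.

The Hessian of f at 0 has rank 0. Corank 2; j^3 = x^3 is a perfect cube, so E-series; the 4-jet and mu = 7 give E_7.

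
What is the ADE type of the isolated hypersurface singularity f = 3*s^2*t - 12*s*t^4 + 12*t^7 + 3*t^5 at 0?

D_6

The Hessian of f at 0 is [[0, 0], [0, 0]] with rank 0, so corank 2. A Groebner basis of the Jacobian ideal J(f) in C{s,t} is {-s*t/2 + t^4, s*t^2, s^2 + 5*s*t/2}; counting standard monomials gives mu = 6. Corank 2; j^3 = 3*s^2*t has shape L^2 M (L != M), so D-series; mu = 6 gives D_6.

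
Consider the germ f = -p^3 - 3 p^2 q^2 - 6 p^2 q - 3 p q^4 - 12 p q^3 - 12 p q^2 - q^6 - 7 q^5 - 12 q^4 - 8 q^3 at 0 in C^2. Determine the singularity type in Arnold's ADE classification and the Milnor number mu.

The Hessian of f at 0 has rank 0. Corank 2; j^3 = -(p + 2*q)^3 is a perfect cube, so E-series; the 5-jet and mu = 8 give E_8.

Type E_{8}, Milnor number mu = 8.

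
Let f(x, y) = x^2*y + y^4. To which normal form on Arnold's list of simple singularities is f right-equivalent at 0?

D_{5}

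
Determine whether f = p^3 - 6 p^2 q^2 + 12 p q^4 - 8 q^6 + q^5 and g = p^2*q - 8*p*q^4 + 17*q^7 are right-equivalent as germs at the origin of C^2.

The Hessian of f at 0 is [[0, 0], [0, 0]] with rank 0, so corank 2. A Groebner basis of the Jacobian ideal J(f) in C{p,q} is {q^4, p^3, -p^2/4 + p*q^2}; counting standard monomials gives mu = 8. Corank 2; j^3 = p^3 is a perfect cube, so E-series; the 5-jet and mu = 8 give E_8. The Hessian of g at 0 is [[0, 0], [0, 0]] with rank 0, so corank 2. A Groebner basis of the Jacobian ideal J(g) in C{p,q} is {-4*p^2/9 + p*q^3, -p*q/4 + q^4, p^3, p^2*q}; counting standard monomials gives mu = 8. Corank 2; j^3 = p^2*q has shape L^2 M (L != M), so D-series; mu = 8 gives D_8. f is E_8 but g is D_8, hence not right-equivalent.

No.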